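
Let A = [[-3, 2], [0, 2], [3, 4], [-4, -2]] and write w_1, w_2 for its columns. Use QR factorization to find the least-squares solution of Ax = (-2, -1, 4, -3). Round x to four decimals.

q_1 = w_1/‖w_1‖ = (-3, 0, 3, -4)/5.8310 = (-0.5145, 0.0000, 0.5145, -0.6860).
r_{12} = q_1·w_2 = 2.4010.
u_2 = w_2 − 2.4010·q_1 = (3.2353, 2.0000, 2.7647, -0.3529).
‖u_2‖ = 4.7154, so q_2 = (0.6861, 0.4241, 0.5863, -0.0748).
Qᵀb = (5.1450, 0.7734).
Back-substitute: x_2 = 0.7734/4.7154 = 0.1640.
x_1 = (5.1450 − 2.4010·0.1640)/5.8310 = 0.8148.

x = (0.8148, 0.1640)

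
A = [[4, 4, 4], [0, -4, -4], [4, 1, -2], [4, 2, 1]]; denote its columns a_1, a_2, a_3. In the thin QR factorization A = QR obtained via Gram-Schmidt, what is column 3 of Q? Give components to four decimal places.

a_1 = (4, 0, 4, 4); ‖a_1‖ = 6.9282, so e_1 = (0.5774, 0.0000, 0.5774, 0.5774).
e_1·a_2 = 0.5774·4 + 0.0000·(-4) + 0.5774·1 + 0.5774·2 = 4.0415.
u_2 = a_2 − 4.0415·e_1 = (1.6667, -4.0000, -1.3333, -0.3333).
‖u_2‖ = 4.5461, so e_2 = (0.3666, -0.8799, -0.2933, -0.0733).
e_1·a_3 = 0.5774·4 + 0.0000·(-4) + 0.5774·(-2) + 0.5774·1 = 1.7321; e_2·a_3 = 0.3666·4 + (-0.8799)·(-4) + (-0.2933)·(-2) + (-0.0733)·1 = 5.4993.
u_3 = a_3 − 1.7321·e_1 − 5.4993·e_2 = (0.9839, 0.8387, -1.3871, 0.4032).
‖u_3‖ = 1.9386, so e_3 = (0.5075, 0.4326, -0.7155, 0.2080).

e_3 = (0.5075, 0.4326, -0.7155, 0.2080)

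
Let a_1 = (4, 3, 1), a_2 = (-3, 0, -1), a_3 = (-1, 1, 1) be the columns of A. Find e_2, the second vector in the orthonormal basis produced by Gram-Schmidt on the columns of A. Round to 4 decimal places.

e_2 = (-0.5345, 0.8018, -0.2673)

a_1 = (4, 3, 1); ‖a_1‖ = 5.0990, so e_1 = (0.7845, 0.5883, 0.1961).
e_1·a_2 = 0.7845·(-3) + 0.5883·0 + 0.1961·(-1) = -2.5495.
u_2 = a_2 + 2.5495·e_1 = (-1.0000, 1.5000, -0.5000).
‖u_2‖ = 1.8708, so e_2 = (-0.5345, 0.8018, -0.2673).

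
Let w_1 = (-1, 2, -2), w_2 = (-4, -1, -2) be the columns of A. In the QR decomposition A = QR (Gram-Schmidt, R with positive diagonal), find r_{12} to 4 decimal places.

r_{12} = 2.0000

w_1 = (-1, 2, -2); ‖w_1‖ = 3.0000, so e_1 = (-0.3333, 0.6667, -0.6667).
r_{12} = e_1·w_2 = 2.0000.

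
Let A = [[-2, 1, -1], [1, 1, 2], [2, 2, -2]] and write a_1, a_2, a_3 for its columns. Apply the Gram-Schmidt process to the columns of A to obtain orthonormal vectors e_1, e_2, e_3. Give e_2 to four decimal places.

e_1 = a_1/‖a_1‖ = (-2, 1, 2)/3.0000 = (-0.6667, 0.3333, 0.6667).
r_{12} = e_1·a_2 = 1.0000.
u_2 = a_2 − 1.0000·e_1 = (1.6667, 0.6667, 1.3333).
‖u_2‖ = 2.2361, so e_2 = (0.7454, 0.2981, 0.5963).

e_2 = (0.7454, 0.2981, 0.5963)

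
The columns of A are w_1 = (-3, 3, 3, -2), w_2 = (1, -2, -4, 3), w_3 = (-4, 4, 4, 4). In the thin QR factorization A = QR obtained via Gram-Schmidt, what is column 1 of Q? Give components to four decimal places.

q_1 = (-0.5388, 0.5388, 0.5388, -0.3592)

q_1 = w_1/‖w_1‖ = (-3, 3, 3, -2)/5.5678 = (-0.5388, 0.5388, 0.5388, -0.3592).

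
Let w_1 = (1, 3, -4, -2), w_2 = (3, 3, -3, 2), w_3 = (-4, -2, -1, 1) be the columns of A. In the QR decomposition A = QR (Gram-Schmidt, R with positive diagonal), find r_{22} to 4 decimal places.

r_{22} = 4.2032

w_1 = (1, 3, -4, -2); ‖w_1‖ = 5.4772, so q_1 = (0.1826, 0.5477, -0.7303, -0.3651).
q_1·w_2 = 0.1826·3 + 0.5477·3 + (-0.7303)·(-3) + (-0.3651)·2 = 3.6515.
u_2 = w_2 − 3.6515·q_1 = (2.3333, 1.0000, -0.3333, 3.3333).
r_{22} = ‖u_2‖ = 4.2032.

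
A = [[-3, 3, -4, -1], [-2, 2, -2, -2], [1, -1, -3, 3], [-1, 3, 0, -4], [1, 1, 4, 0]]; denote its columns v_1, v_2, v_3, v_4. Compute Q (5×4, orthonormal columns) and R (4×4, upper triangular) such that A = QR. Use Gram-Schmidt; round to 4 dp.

v_1 = (-3, -2, 1, -1, 1); ‖v_1‖ = 4.0000, so e_1 = (-0.7500, -0.5000, 0.2500, -0.2500, 0.2500).
e_1·v_2 = (-0.7500)·3 + (-0.5000)·2 + 0.2500·(-1) + (-0.2500)·3 + 0.2500·1 = -4.0000.
u_2 = v_2 + 4.0000·e_1 = (0.0000, 0.0000, 0.0000, 2.0000, 2.0000).
‖u_2‖ = 2.8284, so e_2 = (0.0000, 0.0000, 0.0000, 0.7071, 0.7071).
e_1·v_3 = (-0.7500)·(-4) + (-0.5000)·(-2) + 0.2500·(-3) + (-0.2500)·0 + 0.2500·4 = 4.2500; e_2·v_3 = 0.0000·(-4) + 0.0000·(-2) + 0.0000·(-3) + 0.7071·0 + 0.7071·4 = 2.8284.
u_3 = v_3 − 4.2500·e_1 − 2.8284·e_2 = (-0.8125, 0.1250, -4.0625, -0.9375, 0.9375).
‖u_3‖ = 4.3517, so e_3 = (-0.1867, 0.0287, -0.9335, -0.2154, 0.2154).
e_1·v_4 = (-0.7500)·(-1) + (-0.5000)·(-2) + 0.2500·3 + (-0.2500)·(-4) + 0.2500·0 = 3.5000; e_2·v_4 = 0.0000·(-1) + 0.0000·(-2) + 0.0000·3 + 0.7071·(-4) + 0.7071·0 = -2.8284; e_3·v_4 = (-0.1867)·(-1) + 0.0287·(-2) + (-0.9335)·3 + (-0.2154)·(-4) + 0.2154·0 = -1.8096.
u_4 = v_4 − 3.5000·e_1 + 2.8284·e_2 + 1.8096·e_3 = (1.2871, -0.1980, 0.4356, -1.5149, 1.5149).
‖u_4‖ = 2.5447, so e_4 = (0.5058, -0.0778, 0.1712, -0.5953, 0.5953).

Q = [[-0.7500, 0.0000, -0.1867, 0.5058], [-0.5000, 0.0000, 0.0287, -0.0778], [0.2500, 0.0000, -0.9335, 0.1712], [-0.2500, 0.7071, -0.2154, -0.5953], [0.2500, 0.7071, 0.2154, 0.5953]], R = [[4.0000, -4.0000, 4.2500, 3.5000], [0.0000, 2.8284, 2.8284, -2.8284], [0.0000, 0.0000, 4.3517, -1.8096], [0.0000, 0.0000, 0.0000, 2.5447]]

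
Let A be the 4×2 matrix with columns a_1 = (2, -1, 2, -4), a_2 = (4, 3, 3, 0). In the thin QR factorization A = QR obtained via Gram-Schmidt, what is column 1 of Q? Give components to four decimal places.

q_1 = a_1/‖a_1‖ = (2, -1, 2, -4)/5.0000 = (0.4000, -0.2000, 0.4000, -0.8000).

q_1 = (0.4000, -0.2000, 0.4000, -0.8000)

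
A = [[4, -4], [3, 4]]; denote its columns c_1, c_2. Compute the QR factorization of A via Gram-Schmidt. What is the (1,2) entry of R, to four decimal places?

r_{12} = -0.8000

c_1 = (4, 3); ‖c_1‖ = 5.0000, so q_1 = (0.8000, 0.6000).
r_{12} = q_1·c_2 = -0.8000.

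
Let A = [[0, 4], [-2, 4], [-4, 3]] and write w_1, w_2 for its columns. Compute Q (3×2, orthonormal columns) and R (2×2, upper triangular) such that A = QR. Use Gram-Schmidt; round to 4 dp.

Q = [[0.0000, 0.8729], [-0.4472, 0.4364], [-0.8944, -0.2182]], R = [[4.4721, -4.4721], [0.0000, 4.5826]]

e_1 = w_1/‖w_1‖ = (0, -2, -4)/4.4721 = (0.0000, -0.4472, -0.8944).
r_{12} = e_1·w_2 = -4.4721.
u_2 = w_2 + 4.4721·e_1 = (4.0000, 2.0000, -1.0000).
‖u_2‖ = 4.5826, so e_2 = (0.8729, 0.4364, -0.2182).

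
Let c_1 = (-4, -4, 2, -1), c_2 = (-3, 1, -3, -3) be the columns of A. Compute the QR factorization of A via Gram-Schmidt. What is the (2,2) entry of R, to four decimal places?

r_{22} = 5.2273

c_1 = (-4, -4, 2, -1); ‖c_1‖ = 6.0828, so q_1 = (-0.6576, -0.6576, 0.3288, -0.1644).
q_1·c_2 = (-0.6576)·(-3) + (-0.6576)·1 + 0.3288·(-3) + (-0.1644)·(-3) = 0.8220.
u_2 = c_2 − 0.8220·q_1 = (-2.4595, 1.5405, -3.2703, -2.8649).
r_{22} = ‖u_2‖ = 5.2273.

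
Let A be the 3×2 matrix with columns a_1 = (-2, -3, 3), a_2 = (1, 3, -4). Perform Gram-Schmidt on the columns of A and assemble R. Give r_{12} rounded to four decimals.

r_{12} = -4.9036

a_1 = (-2, -3, 3); ‖a_1‖ = 4.6904, so q_1 = (-0.4264, -0.6396, 0.6396).
r_{12} = q_1·a_2 = -4.9036.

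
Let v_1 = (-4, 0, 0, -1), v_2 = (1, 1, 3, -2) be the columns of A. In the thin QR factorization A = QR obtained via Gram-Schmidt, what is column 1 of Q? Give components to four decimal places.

q_1 = v_1/‖v_1‖ = (-4, 0, 0, -1)/4.1231 = (-0.9701, 0.0000, 0.0000, -0.2425).

q_1 = (-0.9701, 0.0000, 0.0000, -0.2425)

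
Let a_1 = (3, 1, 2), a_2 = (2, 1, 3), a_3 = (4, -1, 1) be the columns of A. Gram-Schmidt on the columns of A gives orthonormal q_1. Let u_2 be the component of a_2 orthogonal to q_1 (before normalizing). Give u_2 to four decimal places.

u_2 = (-0.7857, 0.0714, 1.1429)

q_1 = a_1/‖a_1‖ = (3, 1, 2)/3.7417 = (0.8018, 0.2673, 0.5345).
r_{12} = q_1·a_2 = 3.4744.
u_2 = a_2 − 3.4744·q_1 = (-0.7857, 0.0714, 1.1429).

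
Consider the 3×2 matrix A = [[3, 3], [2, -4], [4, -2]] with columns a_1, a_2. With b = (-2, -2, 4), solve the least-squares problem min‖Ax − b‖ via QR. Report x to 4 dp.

a_1 = (3, 2, 4); ‖a_1‖ = 5.3852, so q_1 = (0.5571, 0.3714, 0.7428).
q_1·a_2 = 0.5571·3 + 0.3714·(-4) + 0.7428·(-2) = -1.2999.
u_2 = a_2 + 1.2999·q_1 = (3.7241, -3.5172, -1.0345).
‖u_2‖ = 5.2259, so q_2 = (0.7126, -0.6730, -0.1980).
Qᵀb = (1.1142, -0.8710).
Back-substitute: x_2 = -0.8710/5.2259 = -0.1667.
x_1 = (1.1142 + 1.2999·(-0.1667))/5.3852 = 0.1667.

x = (0.1667, -0.1667)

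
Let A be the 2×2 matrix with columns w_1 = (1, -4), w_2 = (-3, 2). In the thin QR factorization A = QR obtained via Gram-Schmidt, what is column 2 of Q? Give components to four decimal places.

w_1 = (1, -4); ‖w_1‖ = 4.1231, so q_1 = (0.2425, -0.9701).
q_1·w_2 = 0.2425·(-3) + (-0.9701)·2 = -2.6679.
u_2 = w_2 + 2.6679·q_1 = (-2.3529, -0.5882).
‖u_2‖ = 2.4254, so q_2 = (-0.9701, -0.2425).

q_2 = (-0.9701, -0.2425)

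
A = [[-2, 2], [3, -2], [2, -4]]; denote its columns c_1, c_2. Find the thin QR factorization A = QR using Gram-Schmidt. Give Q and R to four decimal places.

e_1 = c_1/‖c_1‖ = (-2, 3, 2)/4.1231 = (-0.4851, 0.7276, 0.4851).
r_{12} = e_1·c_2 = -4.3656.
u_2 = c_2 + 4.3656·e_1 = (-0.1176, 1.1765, -1.8824).
‖u_2‖ = 2.2229, so e_2 = (-0.0529, 0.5293, -0.8468).

Q = [[-0.4851, -0.0529], [0.7276, 0.5293], [0.4851, -0.8468]], R = [[4.1231, -4.3656], [0.0000, 2.2229]]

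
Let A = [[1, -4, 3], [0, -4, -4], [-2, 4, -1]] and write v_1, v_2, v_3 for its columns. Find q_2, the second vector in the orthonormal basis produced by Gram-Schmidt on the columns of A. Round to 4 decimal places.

q_2 = (-0.3651, -0.9129, -0.1826)

q_1 = v_1/‖v_1‖ = (1, 0, -2)/2.2361 = (0.4472, 0.0000, -0.8944).
r_{12} = q_1·v_2 = -5.3666.
u_2 = v_2 + 5.3666·q_1 = (-1.6000, -4.0000, -0.8000).
‖u_2‖ = 4.3818, so q_2 = (-0.3651, -0.9129, -0.1826).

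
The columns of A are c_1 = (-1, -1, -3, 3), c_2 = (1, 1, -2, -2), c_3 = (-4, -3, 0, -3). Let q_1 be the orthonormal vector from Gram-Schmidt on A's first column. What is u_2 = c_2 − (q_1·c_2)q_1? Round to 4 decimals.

u_2 = (0.9000, 0.9000, -2.3000, -1.7000)

c_1 = (-1, -1, -3, 3); ‖c_1‖ = 4.4721, so q_1 = (-0.2236, -0.2236, -0.6708, 0.6708).
q_1·c_2 = (-0.2236)·1 + (-0.2236)·1 + (-0.6708)·(-2) + 0.6708·(-2) = -0.4472.
u_2 = c_2 + 0.4472·q_1 = (0.9000, 0.9000, -2.3000, -1.7000).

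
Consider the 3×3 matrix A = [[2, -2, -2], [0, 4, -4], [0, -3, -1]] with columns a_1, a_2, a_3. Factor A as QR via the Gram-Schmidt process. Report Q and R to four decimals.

Q = [[1.0000, 0.0000, 0.0000], [0.0000, 0.8000, -0.6000], [0.0000, -0.6000, -0.8000]], R = [[2.0000, -2.0000, -2.0000], [0.0000, 5.0000, -2.6000], [0.0000, 0.0000, 3.2000]]

a_1 = (2, 0, 0); ‖a_1‖ = 2.0000, so e_1 = (1.0000, 0.0000, 0.0000).
e_1·a_2 = 1.0000·(-2) + 0.0000·4 + 0.0000·(-3) = -2.0000.
u_2 = a_2 + 2.0000·e_1 = (0.0000, 4.0000, -3.0000).
‖u_2‖ = 5.0000, so e_2 = (0.0000, 0.8000, -0.6000).
e_1·a_3 = 1.0000·(-2) + 0.0000·(-4) + 0.0000·(-1) = -2.0000; e_2·a_3 = 0.0000·(-2) + 0.8000·(-4) + (-0.6000)·(-1) = -2.6000.
u_3 = a_3 + 2.0000·e_1 + 2.6000·e_2 = (0.0000, -1.9200, -2.5600).
‖u_3‖ = 3.2000, so e_3 = (0.0000, -0.6000, -0.8000).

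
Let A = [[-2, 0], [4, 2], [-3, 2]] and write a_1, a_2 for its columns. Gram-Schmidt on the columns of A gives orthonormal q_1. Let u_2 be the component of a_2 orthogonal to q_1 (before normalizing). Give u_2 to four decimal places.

u_2 = (0.1379, 1.7241, 2.2069)

q_1 = a_1/‖a_1‖ = (-2, 4, -3)/5.3852 = (-0.3714, 0.7428, -0.5571).
r_{12} = q_1·a_2 = 0.3714.
u_2 = a_2 − 0.3714·q_1 = (0.1379, 1.7241, 2.2069).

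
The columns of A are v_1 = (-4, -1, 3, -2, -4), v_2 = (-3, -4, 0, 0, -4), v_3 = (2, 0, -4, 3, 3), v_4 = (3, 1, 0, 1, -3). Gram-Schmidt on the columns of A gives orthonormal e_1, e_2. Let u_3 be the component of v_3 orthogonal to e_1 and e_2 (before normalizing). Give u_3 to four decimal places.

u_3 = (-1.2065, 0.6613, -0.5824, 0.7216, 0.2436)

e_1 = v_1/‖v_1‖ = (-4, -1, 3, -2, -4)/6.7823 = (-0.5898, -0.1474, 0.4423, -0.2949, -0.5898).
r_{12} = e_1·v_2 = 4.7181.
u_2 = v_2 − 4.7181·e_1 = (-0.2174, -3.3043, -2.0870, 1.3913, -1.2174).
‖u_2‖ = 4.3289, so e_2 = (-0.0502, -0.7633, -0.4821, 0.3214, -0.2812).
r_{13} = e_1·v_3 = -5.6028; r_{23} = e_2·v_3 = 1.9485.
u_3 = v_3 + 5.6028·e_1 − 1.9485·e_2 = (-1.2065, 0.6613, -0.5824, 0.7216, 0.2436).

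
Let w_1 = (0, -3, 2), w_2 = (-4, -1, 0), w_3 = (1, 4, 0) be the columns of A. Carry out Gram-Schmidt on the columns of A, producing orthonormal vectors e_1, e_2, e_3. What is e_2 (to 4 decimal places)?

w_1 = (0, -3, 2); ‖w_1‖ = 3.6056, so e_1 = (0.0000, -0.8321, 0.5547).
e_1·w_2 = 0.0000·(-4) + (-0.8321)·(-1) + 0.5547·0 = 0.8321.
u_2 = w_2 − 0.8321·e_1 = (-4.0000, -0.3077, -0.4615).
‖u_2‖ = 4.0383, so e_2 = (-0.9905, -0.0762, -0.1143).

e_2 = (-0.9905, -0.0762, -0.1143)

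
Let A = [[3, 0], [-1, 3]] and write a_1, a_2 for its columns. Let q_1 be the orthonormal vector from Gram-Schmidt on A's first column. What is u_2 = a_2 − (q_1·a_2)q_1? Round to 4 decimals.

u_2 = (0.9000, 2.7000)

a_1 = (3, -1); ‖a_1‖ = 3.1623, so q_1 = (0.9487, -0.3162).
q_1·a_2 = 0.9487·0 + (-0.3162)·3 = -0.9487.
u_2 = a_2 + 0.9487·q_1 = (0.9000, 2.7000).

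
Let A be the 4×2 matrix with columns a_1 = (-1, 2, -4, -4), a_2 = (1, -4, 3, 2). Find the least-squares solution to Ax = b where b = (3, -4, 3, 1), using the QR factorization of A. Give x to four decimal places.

x = (0.2230, 1.2156)

e_1 = a_1/‖a_1‖ = (-1, 2, -4, -4)/6.0828 = (-0.1644, 0.3288, -0.6576, -0.6576).
r_{12} = e_1·a_2 = -4.7676.
u_2 = a_2 + 4.7676·e_1 = (0.2162, -2.4324, -0.1351, -1.1351).
‖u_2‖ = 2.6963, so e_2 = (0.0802, -0.9021, -0.0501, -0.4210).
Qᵀb = (-4.4388, 3.2777).
Back-substitute: x_2 = 3.2777/2.6963 = 1.2156.
x_1 = (-4.4388 + 4.7676·1.2156)/6.0828 = 0.2230.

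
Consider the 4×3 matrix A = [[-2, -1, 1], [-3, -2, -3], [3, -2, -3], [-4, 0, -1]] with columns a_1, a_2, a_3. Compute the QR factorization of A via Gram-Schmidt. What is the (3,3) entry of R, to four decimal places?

a_1 = (-2, -3, 3, -4); ‖a_1‖ = 6.1644, so q_1 = (-0.3244, -0.4867, 0.4867, -0.6489).
q_1·a_2 = (-0.3244)·(-1) + (-0.4867)·(-2) + 0.4867·(-2) + (-0.6489)·0 = 0.3244.
u_2 = a_2 − 0.3244·q_1 = (-0.8947, -1.8421, -2.1579, 0.2105).
‖u_2‖ = 2.9824, so q_2 = (-0.3000, -0.6177, -0.7235, 0.0706).
q_1·a_3 = (-0.3244)·1 + (-0.4867)·(-3) + 0.4867·(-3) + (-0.6489)·(-1) = 0.3244; q_2·a_3 = (-0.3000)·1 + (-0.6177)·(-3) + (-0.7235)·(-3) + 0.0706·(-1) = 3.6530.
u_3 = a_3 − 0.3244·q_1 − 3.6530·q_2 = (2.2012, -0.5858, -0.5148, -1.0473).
r_{33} = ‖u_3‖ = 2.5594.

r_{33} = 2.5594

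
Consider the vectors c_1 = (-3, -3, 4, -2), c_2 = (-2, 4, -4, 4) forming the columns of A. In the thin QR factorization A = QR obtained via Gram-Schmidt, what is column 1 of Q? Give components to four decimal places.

e_1 = (-0.4867, -0.4867, 0.6489, -0.3244)

c_1 = (-3, -3, 4, -2); ‖c_1‖ = 6.1644, so e_1 = (-0.4867, -0.4867, 0.6489, -0.3244).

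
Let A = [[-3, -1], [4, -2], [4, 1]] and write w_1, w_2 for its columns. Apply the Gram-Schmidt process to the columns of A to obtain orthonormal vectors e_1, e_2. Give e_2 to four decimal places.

e_2 = (-0.4390, -0.7783, 0.4490)

w_1 = (-3, 4, 4); ‖w_1‖ = 6.4031, so e_1 = (-0.4685, 0.6247, 0.6247).
e_1·w_2 = (-0.4685)·(-1) + 0.6247·(-2) + 0.6247·1 = -0.1562.
u_2 = w_2 + 0.1562·e_1 = (-1.0732, -1.9024, 1.0976).
‖u_2‖ = 2.4445, so e_2 = (-0.4390, -0.7783, 0.4490).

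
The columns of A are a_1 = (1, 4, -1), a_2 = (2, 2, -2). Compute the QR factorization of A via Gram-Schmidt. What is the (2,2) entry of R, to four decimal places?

r_{22} = 2.0000

q_1 = a_1/‖a_1‖ = (1, 4, -1)/4.2426 = (0.2357, 0.9428, -0.2357).
r_{12} = q_1·a_2 = 2.8284.
u_2 = a_2 − 2.8284·q_1 = (1.3333, -0.6667, -1.3333).
r_{22} = ‖u_2‖ = 2.0000.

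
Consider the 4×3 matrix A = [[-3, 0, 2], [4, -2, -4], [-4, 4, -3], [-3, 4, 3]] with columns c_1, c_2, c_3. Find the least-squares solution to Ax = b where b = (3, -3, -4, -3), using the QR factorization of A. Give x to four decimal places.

c_1 = (-3, 4, -4, -3); ‖c_1‖ = 7.0711, so q_1 = (-0.4243, 0.5657, -0.5657, -0.4243).
q_1·c_2 = (-0.4243)·0 + 0.5657·(-2) + (-0.5657)·4 + (-0.4243)·4 = -5.0912.
u_2 = c_2 + 5.0912·q_1 = (-2.1600, 0.8800, 1.1200, 1.8400).
‖u_2‖ = 3.1749, so q_2 = (-0.6803, 0.2772, 0.3528, 0.5795).
q_1·c_3 = (-0.4243)·2 + 0.5657·(-4) + (-0.5657)·(-3) + (-0.4243)·3 = -2.6870; q_2·c_3 = (-0.6803)·2 + 0.2772·(-4) + 0.3528·(-3) + 0.5795·3 = -1.7890.
u_3 = c_3 + 2.6870·q_1 + 1.7890·q_2 = (-0.3571, -1.9841, -3.8889, 2.8968).
‖u_3‖ = 5.2516, so q_3 = (-0.0680, -0.3778, -0.7405, 0.5516).
Qᵀb = (0.5657, -6.0222, 2.2367).
Back-substitute: x_3 = 2.2367/5.2516 = 0.4259.
x_2 = (-6.0222 + 1.7890·0.4259)/3.1749 = -1.6568.
x_1 = (0.5657 + 5.0912·(-1.6568) + 2.6870·0.4259)/7.0711 = -0.9511.

x = (-0.9511, -1.6568, 0.4259)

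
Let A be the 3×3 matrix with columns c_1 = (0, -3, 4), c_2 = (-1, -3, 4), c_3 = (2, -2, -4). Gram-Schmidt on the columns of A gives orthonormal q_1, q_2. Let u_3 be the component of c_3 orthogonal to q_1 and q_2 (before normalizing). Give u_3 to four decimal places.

q_1 = c_1/‖c_1‖ = (0, -3, 4)/5.0000 = (0.0000, -0.6000, 0.8000).
r_{12} = q_1·c_2 = 5.0000.
u_2 = c_2 − 5.0000·q_1 = (-1.0000, 0.0000, 0.0000).
‖u_2‖ = 1.0000, so q_2 = (-1.0000, 0.0000, 0.0000).
r_{13} = q_1·c_3 = -2.0000; r_{23} = q_2·c_3 = -2.0000.
u_3 = c_3 + 2.0000·q_1 + 2.0000·q_2 = (0.0000, -3.2000, -2.4000).

u_3 = (0.0000, -3.2000, -2.4000)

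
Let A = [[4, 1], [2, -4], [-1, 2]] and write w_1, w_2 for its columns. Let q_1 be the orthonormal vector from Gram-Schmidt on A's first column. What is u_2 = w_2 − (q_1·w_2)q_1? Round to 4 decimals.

u_2 = (2.1429, -3.4286, 1.7143)

q_1 = w_1/‖w_1‖ = (4, 2, -1)/4.5826 = (0.8729, 0.4364, -0.2182).
r_{12} = q_1·w_2 = -1.3093.
u_2 = w_2 + 1.3093·q_1 = (2.1429, -3.4286, 1.7143).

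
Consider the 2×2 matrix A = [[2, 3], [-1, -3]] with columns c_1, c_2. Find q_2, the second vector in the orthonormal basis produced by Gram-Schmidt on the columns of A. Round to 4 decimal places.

q_2 = (-0.4472, -0.8944)

q_1 = c_1/‖c_1‖ = (2, -1)/2.2361 = (0.8944, -0.4472).
r_{12} = q_1·c_2 = 4.0249.
u_2 = c_2 − 4.0249·q_1 = (-0.6000, -1.2000).
‖u_2‖ = 1.3416, so q_2 = (-0.4472, -0.8944).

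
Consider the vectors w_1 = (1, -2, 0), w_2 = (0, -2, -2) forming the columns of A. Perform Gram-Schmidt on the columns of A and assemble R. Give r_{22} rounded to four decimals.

r_{22} = 2.1909

e_1 = w_1/‖w_1‖ = (1, -2, 0)/2.2361 = (0.4472, -0.8944, 0.0000).
r_{12} = e_1·w_2 = 1.7889.
u_2 = w_2 − 1.7889·e_1 = (-0.8000, -0.4000, -2.0000).
r_{22} = ‖u_2‖ = 2.1909.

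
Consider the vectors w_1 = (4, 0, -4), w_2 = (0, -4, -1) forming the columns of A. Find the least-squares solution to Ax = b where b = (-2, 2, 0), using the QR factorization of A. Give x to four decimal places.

e_1 = w_1/‖w_1‖ = (4, 0, -4)/5.6569 = (0.7071, 0.0000, -0.7071).
r_{12} = e_1·w_2 = 0.7071.
u_2 = w_2 − 0.7071·e_1 = (-0.5000, -4.0000, -0.5000).
‖u_2‖ = 4.0620, so e_2 = (-0.1231, -0.9847, -0.1231).
Qᵀb = (-1.4142, -1.7233).
Back-substitute: x_2 = -1.7233/4.0620 = -0.4242.
x_1 = (-1.4142 − 0.7071·(-0.4242))/5.6569 = -0.1970.

x = (-0.1970, -0.4242)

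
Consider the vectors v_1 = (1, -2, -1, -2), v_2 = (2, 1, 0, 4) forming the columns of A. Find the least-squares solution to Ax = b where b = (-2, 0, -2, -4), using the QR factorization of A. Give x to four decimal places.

v_1 = (1, -2, -1, -2); ‖v_1‖ = 3.1623, so e_1 = (0.3162, -0.6325, -0.3162, -0.6325).
e_1·v_2 = 0.3162·2 + (-0.6325)·1 + (-0.3162)·0 + (-0.6325)·4 = -2.5298.
u_2 = v_2 + 2.5298·e_1 = (2.8000, -0.6000, -0.8000, 2.4000).
‖u_2‖ = 3.8210, so e_2 = (0.7328, -0.1570, -0.2094, 0.6281).
Qᵀb = (2.5298, -3.5593).
Back-substitute: x_2 = -3.5593/3.8210 = -0.9315.
x_1 = (2.5298 + 2.5298·(-0.9315))/3.1623 = 0.0548.

x = (0.0548, -0.9315)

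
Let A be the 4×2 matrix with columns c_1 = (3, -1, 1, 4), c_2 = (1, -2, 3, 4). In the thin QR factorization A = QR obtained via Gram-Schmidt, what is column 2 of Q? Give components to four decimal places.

c_1 = (3, -1, 1, 4); ‖c_1‖ = 5.1962, so e_1 = (0.5774, -0.1925, 0.1925, 0.7698).
e_1·c_2 = 0.5774·1 + (-0.1925)·(-2) + 0.1925·3 + 0.7698·4 = 4.6188.
u_2 = c_2 − 4.6188·e_1 = (-1.6667, -1.1111, 2.1111, 0.4444).
‖u_2‖ = 2.9439, so e_2 = (-0.5661, -0.3774, 0.7171, 0.1510).

e_2 = (-0.5661, -0.3774, 0.7171, 0.1510)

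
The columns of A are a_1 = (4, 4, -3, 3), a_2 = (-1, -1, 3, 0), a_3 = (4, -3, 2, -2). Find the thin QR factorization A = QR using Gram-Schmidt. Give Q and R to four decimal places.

Q = [[0.5657, 0.1576, 0.8087], [0.5657, 0.1576, -0.4541], [-0.4243, 0.8666, 0.1182], [0.4243, 0.4464, -0.3546]], R = [[7.0711, -2.4042, -1.1314], [0.0000, 2.2847, 0.9979], [0.0000, 0.0000, 5.5429]]

e_1 = a_1/‖a_1‖ = (4, 4, -3, 3)/7.0711 = (0.5657, 0.5657, -0.4243, 0.4243).
r_{12} = e_1·a_2 = -2.4042.
u_2 = a_2 + 2.4042·e_1 = (0.3600, 0.3600, 1.9800, 1.0200).
‖u_2‖ = 2.2847, so e_2 = (0.1576, 0.1576, 0.8666, 0.4464).
r_{13} = e_1·a_3 = -1.1314; r_{23} = e_2·a_3 = 0.9979.
u_3 = a_3 + 1.1314·e_1 − 0.9979·e_2 = (4.4828, -2.5172, 0.6552, -1.9655).
‖u_3‖ = 5.5429, so e_3 = (0.8087, -0.4541, 0.1182, -0.3546).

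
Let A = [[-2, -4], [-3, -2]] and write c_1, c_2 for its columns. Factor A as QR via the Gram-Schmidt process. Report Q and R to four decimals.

q_1 = c_1/‖c_1‖ = (-2, -3)/3.6056 = (-0.5547, -0.8321).
r_{12} = q_1·c_2 = 3.8829.
u_2 = c_2 − 3.8829·q_1 = (-1.8462, 1.2308).
‖u_2‖ = 2.2188, so q_2 = (-0.8321, 0.5547).

Q = [[-0.5547, -0.8321], [-0.8321, 0.5547]], R = [[3.6056, 3.8829], [0.0000, 2.2188]]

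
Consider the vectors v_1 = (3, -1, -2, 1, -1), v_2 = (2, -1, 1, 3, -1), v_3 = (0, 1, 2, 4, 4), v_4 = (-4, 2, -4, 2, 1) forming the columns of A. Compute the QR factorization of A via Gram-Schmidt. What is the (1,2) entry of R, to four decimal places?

e_1 = v_1/‖v_1‖ = (3, -1, -2, 1, -1)/4.0000 = (0.7500, -0.2500, -0.5000, 0.2500, -0.2500).
r_{12} = e_1·v_2 = 2.2500.

r_{12} = 2.2500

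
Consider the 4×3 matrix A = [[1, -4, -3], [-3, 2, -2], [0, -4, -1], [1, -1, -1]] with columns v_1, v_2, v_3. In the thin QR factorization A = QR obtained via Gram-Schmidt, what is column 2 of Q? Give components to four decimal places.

q_1 = v_1/‖v_1‖ = (1, -3, 0, 1)/3.3166 = (0.3015, -0.9045, 0.0000, 0.3015).
r_{12} = q_1·v_2 = -3.3166.
u_2 = v_2 + 3.3166·q_1 = (-3.0000, -1.0000, -4.0000, 0.0000).
‖u_2‖ = 5.0990, so q_2 = (-0.5883, -0.1961, -0.7845, 0.0000).

q_2 = (-0.5883, -0.1961, -0.7845, 0.0000)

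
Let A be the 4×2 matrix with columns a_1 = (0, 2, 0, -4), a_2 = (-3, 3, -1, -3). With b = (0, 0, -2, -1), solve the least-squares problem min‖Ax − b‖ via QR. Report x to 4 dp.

e_1 = a_1/‖a_1‖ = (0, 2, 0, -4)/4.4721 = (0.0000, 0.4472, 0.0000, -0.8944).
r_{12} = e_1·a_2 = 4.0249.
u_2 = a_2 − 4.0249·e_1 = (-3.0000, 1.2000, -1.0000, 0.6000).
‖u_2‖ = 3.4351, so e_2 = (-0.8733, 0.3493, -0.2911, 0.1747).
Qᵀb = (0.8944, 0.4076).
Back-substitute: x_2 = 0.4076/3.4351 = 0.1186.
x_1 = (0.8944 − 4.0249·0.1186)/4.4721 = 0.0932.

x = (0.0932, 0.1186)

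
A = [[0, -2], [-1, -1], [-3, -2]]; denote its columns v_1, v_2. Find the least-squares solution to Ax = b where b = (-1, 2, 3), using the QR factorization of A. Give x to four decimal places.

q_1 = v_1/‖v_1‖ = (0, -1, -3)/3.1623 = (0.0000, -0.3162, -0.9487).
r_{12} = q_1·v_2 = 2.2136.
u_2 = v_2 − 2.2136·q_1 = (-2.0000, -0.3000, 0.1000).
‖u_2‖ = 2.0248, so q_2 = (-0.9877, -0.1482, 0.0494).
Qᵀb = (-3.4785, 0.8396).
Back-substitute: x_2 = 0.8396/2.0248 = 0.4146.
x_1 = (-3.4785 − 2.2136·0.4146)/3.1623 = -1.3902.

x = (-1.3902, 0.4146)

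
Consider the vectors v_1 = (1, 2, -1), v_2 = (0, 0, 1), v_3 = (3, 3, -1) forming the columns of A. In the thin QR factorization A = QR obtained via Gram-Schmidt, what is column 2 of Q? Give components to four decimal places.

v_1 = (1, 2, -1); ‖v_1‖ = 2.4495, so q_1 = (0.4082, 0.8165, -0.4082).
q_1·v_2 = 0.4082·0 + 0.8165·0 + (-0.4082)·1 = -0.4082.
u_2 = v_2 + 0.4082·q_1 = (0.1667, 0.3333, 0.8333).
‖u_2‖ = 0.9129, so q_2 = (0.1826, 0.3651, 0.9129).

q_2 = (0.1826, 0.3651, 0.9129)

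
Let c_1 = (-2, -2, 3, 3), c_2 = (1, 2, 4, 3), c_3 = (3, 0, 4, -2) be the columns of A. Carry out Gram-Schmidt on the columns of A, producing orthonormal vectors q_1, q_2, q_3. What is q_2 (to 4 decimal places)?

q_2 = (0.4662, 0.6826, 0.4912, 0.2747)

c_1 = (-2, -2, 3, 3); ‖c_1‖ = 5.0990, so q_1 = (-0.3922, -0.3922, 0.5883, 0.5883).
q_1·c_2 = (-0.3922)·1 + (-0.3922)·2 + 0.5883·4 + 0.5883·3 = 2.9417.
u_2 = c_2 − 2.9417·q_1 = (2.1538, 3.1538, 2.2692, 1.2692).
‖u_2‖ = 4.6202, so q_2 = (0.4662, 0.6826, 0.4912, 0.2747).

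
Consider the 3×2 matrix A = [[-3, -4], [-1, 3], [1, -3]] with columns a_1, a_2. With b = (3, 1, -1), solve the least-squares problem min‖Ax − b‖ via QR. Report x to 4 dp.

x = (-1.0000, 0.0000)

a_1 = (-3, -1, 1); ‖a_1‖ = 3.3166, so e_1 = (-0.9045, -0.3015, 0.3015).
e_1·a_2 = (-0.9045)·(-4) + (-0.3015)·3 + 0.3015·(-3) = 1.8091.
u_2 = a_2 − 1.8091·e_1 = (-2.3636, 3.5455, -3.5455).
‖u_2‖ = 5.5432, so e_2 = (-0.4264, 0.6396, -0.6396).
Qᵀb = (-3.3166, 0.0000).
Back-substitute: x_2 = 0.0000/5.5432 = 0.0000.
x_1 = (-3.3166 − 1.8091·0.0000)/3.3166 = -1.0000.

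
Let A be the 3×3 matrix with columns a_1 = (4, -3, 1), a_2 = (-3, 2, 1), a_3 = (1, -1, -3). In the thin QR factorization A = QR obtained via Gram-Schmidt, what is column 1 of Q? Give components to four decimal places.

a_1 = (4, -3, 1); ‖a_1‖ = 5.0990, so e_1 = (0.7845, -0.5883, 0.1961).

e_1 = (0.7845, -0.5883, 0.1961)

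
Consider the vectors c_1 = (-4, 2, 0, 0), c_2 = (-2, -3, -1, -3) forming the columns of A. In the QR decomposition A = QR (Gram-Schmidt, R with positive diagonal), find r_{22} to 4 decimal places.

r_{22} = 4.7749

q_1 = c_1/‖c_1‖ = (-4, 2, 0, 0)/4.4721 = (-0.8944, 0.4472, 0.0000, 0.0000).
r_{12} = q_1·c_2 = 0.4472.
u_2 = c_2 − 0.4472·q_1 = (-1.6000, -3.2000, -1.0000, -3.0000).
r_{22} = ‖u_2‖ = 4.7749.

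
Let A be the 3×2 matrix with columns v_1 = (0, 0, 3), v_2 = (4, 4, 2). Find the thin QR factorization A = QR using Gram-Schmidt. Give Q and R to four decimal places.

v_1 = (0, 0, 3); ‖v_1‖ = 3.0000, so e_1 = (0.0000, 0.0000, 1.0000).
e_1·v_2 = 0.0000·4 + 0.0000·4 + 1.0000·2 = 2.0000.
u_2 = v_2 − 2.0000·e_1 = (4.0000, 4.0000, 0.0000).
‖u_2‖ = 5.6569, so e_2 = (0.7071, 0.7071, 0.0000).

Q = [[0.0000, 0.7071], [0.0000, 0.7071], [1.0000, 0.0000]], R = [[3.0000, 2.0000], [0.0000, 5.6569]]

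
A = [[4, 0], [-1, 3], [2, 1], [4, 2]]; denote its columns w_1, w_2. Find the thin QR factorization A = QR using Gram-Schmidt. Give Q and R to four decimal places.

Q = [[0.6576, -0.2126], [-0.1644, 0.8958], [0.3288, 0.1746], [0.6576, 0.3492]], R = [[6.0828, 1.1508], [0.0000, 3.5603]]

e_1 = w_1/‖w_1‖ = (4, -1, 2, 4)/6.0828 = (0.6576, -0.1644, 0.3288, 0.6576).
r_{12} = e_1·w_2 = 1.1508.
u_2 = w_2 − 1.1508·e_1 = (-0.7568, 3.1892, 0.6216, 1.2432).
‖u_2‖ = 3.5603, so e_2 = (-0.2126, 0.8958, 0.1746, 0.3492).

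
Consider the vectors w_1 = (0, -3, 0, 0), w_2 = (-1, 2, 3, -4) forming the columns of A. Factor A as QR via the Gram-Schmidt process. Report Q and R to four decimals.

w_1 = (0, -3, 0, 0); ‖w_1‖ = 3.0000, so q_1 = (0.0000, -1.0000, 0.0000, 0.0000).
q_1·w_2 = 0.0000·(-1) + (-1.0000)·2 + 0.0000·3 + 0.0000·(-4) = -2.0000.
u_2 = w_2 + 2.0000·q_1 = (-1.0000, 0.0000, 3.0000, -4.0000).
‖u_2‖ = 5.0990, so q_2 = (-0.1961, 0.0000, 0.5883, -0.7845).

Q = [[0.0000, -0.1961], [-1.0000, 0.0000], [0.0000, 0.5883], [0.0000, -0.7845]], R = [[3.0000, -2.0000], [0.0000, 5.0990]]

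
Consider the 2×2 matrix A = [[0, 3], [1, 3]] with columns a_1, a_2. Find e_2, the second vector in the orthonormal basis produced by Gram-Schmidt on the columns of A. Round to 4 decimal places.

e_2 = (1.0000, 0.0000)

a_1 = (0, 1); ‖a_1‖ = 1.0000, so e_1 = (0.0000, 1.0000).
e_1·a_2 = 0.0000·3 + 1.0000·3 = 3.0000.
u_2 = a_2 − 3.0000·e_1 = (3.0000, 0.0000).
‖u_2‖ = 3.0000, so e_2 = (1.0000, 0.0000).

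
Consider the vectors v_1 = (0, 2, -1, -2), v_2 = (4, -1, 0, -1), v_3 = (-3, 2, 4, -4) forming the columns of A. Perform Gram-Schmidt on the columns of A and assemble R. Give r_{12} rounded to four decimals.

r_{12} = 0.0000

v_1 = (0, 2, -1, -2); ‖v_1‖ = 3.0000, so q_1 = (0.0000, 0.6667, -0.3333, -0.6667).
r_{12} = q_1·v_2 = 0.0000.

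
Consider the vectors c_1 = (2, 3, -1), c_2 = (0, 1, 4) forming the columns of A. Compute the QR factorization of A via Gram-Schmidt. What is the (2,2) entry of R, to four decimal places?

r_{22} = 4.1144

c_1 = (2, 3, -1); ‖c_1‖ = 3.7417, so e_1 = (0.5345, 0.8018, -0.2673).
e_1·c_2 = 0.5345·0 + 0.8018·1 + (-0.2673)·4 = -0.2673.
u_2 = c_2 + 0.2673·e_1 = (0.1429, 1.2143, 3.9286).
r_{22} = ‖u_2‖ = 4.1144.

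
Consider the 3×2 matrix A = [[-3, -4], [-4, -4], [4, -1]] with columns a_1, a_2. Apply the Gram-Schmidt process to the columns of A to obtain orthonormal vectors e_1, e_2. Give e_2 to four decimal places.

e_2 = (-0.5154, -0.3810, -0.7676)

a_1 = (-3, -4, 4); ‖a_1‖ = 6.4031, so e_1 = (-0.4685, -0.6247, 0.6247).
e_1·a_2 = (-0.4685)·(-4) + (-0.6247)·(-4) + 0.6247·(-1) = 3.7482.
u_2 = a_2 − 3.7482·e_1 = (-2.2439, -1.6585, -3.3415).
‖u_2‖ = 4.3533, so e_2 = (-0.5154, -0.3810, -0.7676).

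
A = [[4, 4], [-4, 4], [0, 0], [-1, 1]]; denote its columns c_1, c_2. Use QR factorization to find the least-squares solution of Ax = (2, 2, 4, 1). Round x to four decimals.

c_1 = (4, -4, 0, -1); ‖c_1‖ = 5.7446, so e_1 = (0.6963, -0.6963, 0.0000, -0.1741).
e_1·c_2 = 0.6963·4 + (-0.6963)·4 + 0.0000·0 + (-0.1741)·1 = -0.1741.
u_2 = c_2 + 0.1741·e_1 = (4.1212, 3.8788, 0.0000, 0.9697).
‖u_2‖ = 5.7419, so e_2 = (0.7177, 0.6755, 0.0000, 0.1689).
Qᵀb = (-0.1741, 2.9554).
Back-substitute: x_2 = 2.9554/5.7419 = 0.5147.
x_1 = (-0.1741 + 0.1741·0.5147)/5.7446 = -0.0147.

x = (-0.0147, 0.5147)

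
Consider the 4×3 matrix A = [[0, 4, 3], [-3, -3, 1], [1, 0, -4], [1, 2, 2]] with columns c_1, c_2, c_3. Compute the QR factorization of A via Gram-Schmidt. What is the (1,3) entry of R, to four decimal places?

c_1 = (0, -3, 1, 1); ‖c_1‖ = 3.3166, so e_1 = (0.0000, -0.9045, 0.3015, 0.3015).
r_{13} = e_1·c_3 = -1.5076.

r_{13} = -1.5076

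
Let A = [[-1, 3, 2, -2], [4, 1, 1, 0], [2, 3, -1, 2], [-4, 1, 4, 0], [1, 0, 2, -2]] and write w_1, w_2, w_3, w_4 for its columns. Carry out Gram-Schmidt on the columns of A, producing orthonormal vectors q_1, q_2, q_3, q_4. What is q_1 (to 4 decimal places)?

q_1 = w_1/‖w_1‖ = (-1, 4, 2, -4, 1)/6.1644 = (-0.1622, 0.6489, 0.3244, -0.6489, 0.1622).

q_1 = (-0.1622, 0.6489, 0.3244, -0.6489, 0.1622)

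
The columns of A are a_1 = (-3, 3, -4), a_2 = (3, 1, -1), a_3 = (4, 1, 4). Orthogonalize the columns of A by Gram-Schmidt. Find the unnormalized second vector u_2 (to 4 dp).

u_2 = (2.8235, 1.1765, -1.2353)

a_1 = (-3, 3, -4); ‖a_1‖ = 5.8310, so e_1 = (-0.5145, 0.5145, -0.6860).
e_1·a_2 = (-0.5145)·3 + 0.5145·1 + (-0.6860)·(-1) = -0.3430.
u_2 = a_2 + 0.3430·e_1 = (2.8235, 1.1765, -1.2353).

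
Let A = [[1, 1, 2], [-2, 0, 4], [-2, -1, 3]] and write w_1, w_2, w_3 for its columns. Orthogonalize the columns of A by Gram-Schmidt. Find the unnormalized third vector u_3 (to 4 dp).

u_3 = (1.3333, -0.6667, 1.3333)

w_1 = (1, -2, -2); ‖w_1‖ = 3.0000, so q_1 = (0.3333, -0.6667, -0.6667).
q_1·w_2 = 0.3333·1 + (-0.6667)·0 + (-0.6667)·(-1) = 1.0000.
u_2 = w_2 − 1.0000·q_1 = (0.6667, 0.6667, -0.3333).
‖u_2‖ = 1.0000, so q_2 = (0.6667, 0.6667, -0.3333).
q_1·w_3 = 0.3333·2 + (-0.6667)·4 + (-0.6667)·3 = -4.0000; q_2·w_3 = 0.6667·2 + 0.6667·4 + (-0.3333)·3 = 3.0000.
u_3 = w_3 + 4.0000·q_1 − 3.0000·q_2 = (1.3333, -0.6667, 1.3333).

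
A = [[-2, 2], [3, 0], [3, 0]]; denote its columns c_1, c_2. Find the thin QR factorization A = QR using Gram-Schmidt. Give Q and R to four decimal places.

e_1 = c_1/‖c_1‖ = (-2, 3, 3)/4.6904 = (-0.4264, 0.6396, 0.6396).
r_{12} = e_1·c_2 = -0.8528.
u_2 = c_2 + 0.8528·e_1 = (1.6364, 0.5455, 0.5455).
‖u_2‖ = 1.8091, so e_2 = (0.9045, 0.3015, 0.3015).

Q = [[-0.4264, 0.9045], [0.6396, 0.3015], [0.6396, 0.3015]], R = [[4.6904, -0.8528], [0.0000, 1.8091]]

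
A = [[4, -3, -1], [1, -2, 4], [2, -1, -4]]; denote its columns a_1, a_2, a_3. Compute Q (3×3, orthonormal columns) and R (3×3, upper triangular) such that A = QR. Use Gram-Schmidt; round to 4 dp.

Q = [[0.8729, 0.0354, 0.4867], [0.2182, -0.9204, -0.3244], [0.4364, 0.3894, -0.8111]], R = [[4.5826, -3.4915, -1.7457], [0.0000, 1.3452, -5.2745], [0.0000, 0.0000, 1.4600]]

e_1 = a_1/‖a_1‖ = (4, 1, 2)/4.5826 = (0.8729, 0.2182, 0.4364).
r_{12} = e_1·a_2 = -3.4915.
u_2 = a_2 + 3.4915·e_1 = (0.0476, -1.2381, 0.5238).
‖u_2‖ = 1.3452, so e_2 = (0.0354, -0.9204, 0.3894).
r_{13} = e_1·a_3 = -1.7457; r_{23} = e_2·a_3 = -5.2745.
u_3 = a_3 + 1.7457·e_1 + 5.2745·e_2 = (0.7105, -0.4737, -1.1842).
‖u_3‖ = 1.4600, so e_3 = (0.4867, -0.3244, -0.8111).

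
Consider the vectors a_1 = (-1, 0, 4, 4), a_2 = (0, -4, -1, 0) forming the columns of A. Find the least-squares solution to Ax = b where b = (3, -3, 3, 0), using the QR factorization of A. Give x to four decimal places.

x = (0.3468, 0.6110)

a_1 = (-1, 0, 4, 4); ‖a_1‖ = 5.7446, so e_1 = (-0.1741, 0.0000, 0.6963, 0.6963).
e_1·a_2 = (-0.1741)·0 + 0.0000·(-4) + 0.6963·(-1) + 0.6963·0 = -0.6963.
u_2 = a_2 + 0.6963·e_1 = (-0.1212, -4.0000, -0.5152, 0.4848).
‖u_2‖ = 4.0639, so e_2 = (-0.0298, -0.9843, -0.1268, 0.1193).
Qᵀb = (1.5667, 2.4831).
Back-substitute: x_2 = 2.4831/4.0639 = 0.6110.
x_1 = (1.5667 + 0.6963·0.6110)/5.7446 = 0.3468.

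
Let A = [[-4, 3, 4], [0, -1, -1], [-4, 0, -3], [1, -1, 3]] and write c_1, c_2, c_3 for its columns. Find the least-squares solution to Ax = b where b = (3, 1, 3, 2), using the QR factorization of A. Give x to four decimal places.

x = (-1.2174, -1.4448, 0.6066)

q_1 = c_1/‖c_1‖ = (-4, 0, -4, 1)/5.7446 = (-0.6963, 0.0000, -0.6963, 0.1741).
r_{12} = q_1·c_2 = -2.2630.
u_2 = c_2 + 2.2630·q_1 = (1.4242, -1.0000, -1.5758, -0.6061).
‖u_2‖ = 2.4246, so q_2 = (0.5874, -0.4124, -0.6499, -0.2500).
r_{13} = q_1·c_3 = -0.1741; r_{23} = q_2·c_3 = 3.9619.
u_3 = c_3 + 0.1741·q_1 − 3.9619·q_2 = (1.5515, 0.6340, -0.5464, 4.0206).
‖u_3‖ = 4.3901, so q_3 = (0.3534, 0.1444, -0.1245, 0.9158).
Qᵀb = (-3.8297, -1.0998, 2.6630).
Back-substitute: x_3 = 2.6630/4.3901 = 0.6066.
x_2 = (-1.0998 − 3.9619·0.6066)/2.4246 = -1.4448.
x_1 = (-3.8297 + 2.2630·(-1.4448) + 0.1741·0.6066)/5.7446 = -1.2174.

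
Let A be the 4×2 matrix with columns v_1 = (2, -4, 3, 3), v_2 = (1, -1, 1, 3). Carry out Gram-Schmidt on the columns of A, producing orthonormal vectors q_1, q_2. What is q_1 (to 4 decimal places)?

q_1 = v_1/‖v_1‖ = (2, -4, 3, 3)/6.1644 = (0.3244, -0.6489, 0.4867, 0.4867).

q_1 = (0.3244, -0.6489, 0.4867, 0.4867)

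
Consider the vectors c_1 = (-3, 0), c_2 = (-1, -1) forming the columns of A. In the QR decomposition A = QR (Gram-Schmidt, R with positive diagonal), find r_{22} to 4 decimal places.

r_{22} = 1.0000

c_1 = (-3, 0); ‖c_1‖ = 3.0000, so q_1 = (-1.0000, 0.0000).
q_1·c_2 = (-1.0000)·(-1) + 0.0000·(-1) = 1.0000.
u_2 = c_2 − 1.0000·q_1 = (0.0000, -1.0000).
r_{22} = ‖u_2‖ = 1.0000.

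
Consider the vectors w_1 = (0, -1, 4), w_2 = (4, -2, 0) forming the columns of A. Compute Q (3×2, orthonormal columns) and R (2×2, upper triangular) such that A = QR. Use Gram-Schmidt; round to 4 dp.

w_1 = (0, -1, 4); ‖w_1‖ = 4.1231, so e_1 = (0.0000, -0.2425, 0.9701).
e_1·w_2 = 0.0000·4 + (-0.2425)·(-2) + 0.9701·0 = 0.4851.
u_2 = w_2 − 0.4851·e_1 = (4.0000, -1.8824, -0.4706).
‖u_2‖ = 4.4458, so e_2 = (0.8997, -0.4234, -0.1059).

Q = [[0.0000, 0.8997], [-0.2425, -0.4234], [0.9701, -0.1059]], R = [[4.1231, 0.4851], [0.0000, 4.4458]]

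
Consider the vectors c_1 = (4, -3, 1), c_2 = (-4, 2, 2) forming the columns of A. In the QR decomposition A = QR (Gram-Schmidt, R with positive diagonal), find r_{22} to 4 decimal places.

q_1 = c_1/‖c_1‖ = (4, -3, 1)/5.0990 = (0.7845, -0.5883, 0.1961).
r_{12} = q_1·c_2 = -3.9223.
u_2 = c_2 + 3.9223·q_1 = (-0.9231, -0.3077, 2.7692).
r_{22} = ‖u_2‖ = 2.9352.

r_{22} = 2.9352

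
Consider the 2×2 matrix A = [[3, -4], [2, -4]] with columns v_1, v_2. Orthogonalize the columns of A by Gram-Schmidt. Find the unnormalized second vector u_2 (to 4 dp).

u_2 = (0.6154, -0.9231)

v_1 = (3, 2); ‖v_1‖ = 3.6056, so e_1 = (0.8321, 0.5547).
e_1·v_2 = 0.8321·(-4) + 0.5547·(-4) = -5.5470.
u_2 = v_2 + 5.5470·e_1 = (0.6154, -0.9231).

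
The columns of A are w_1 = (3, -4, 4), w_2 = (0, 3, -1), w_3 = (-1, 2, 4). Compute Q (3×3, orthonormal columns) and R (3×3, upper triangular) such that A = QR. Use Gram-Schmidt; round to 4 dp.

Q = [[0.4685, 0.6041, -0.6447], [-0.6247, 0.7425, 0.2417], [0.6247, 0.2895, 0.7252]], R = [[6.4031, -2.4988, 0.7809], [0.0000, 1.9381, 2.0387], [0.0000, 0.0000, 4.0291]]

e_1 = w_1/‖w_1‖ = (3, -4, 4)/6.4031 = (0.4685, -0.6247, 0.6247).
r_{12} = e_1·w_2 = -2.4988.
u_2 = w_2 + 2.4988·e_1 = (1.1707, 1.4390, 0.5610).
‖u_2‖ = 1.9381, so e_2 = (0.6041, 0.7425, 0.2895).
r_{13} = e_1·w_3 = 0.7809; r_{23} = e_2·w_3 = 2.0387.
u_3 = w_3 − 0.7809·e_1 − 2.0387·e_2 = (-2.5974, 0.9740, 2.9221).
‖u_3‖ = 4.0291, so e_3 = (-0.6447, 0.2417, 0.7252).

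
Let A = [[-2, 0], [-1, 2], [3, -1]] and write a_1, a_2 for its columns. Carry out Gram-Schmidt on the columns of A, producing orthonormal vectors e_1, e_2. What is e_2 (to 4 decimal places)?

a_1 = (-2, -1, 3); ‖a_1‖ = 3.7417, so e_1 = (-0.5345, -0.2673, 0.8018).
e_1·a_2 = (-0.5345)·0 + (-0.2673)·2 + 0.8018·(-1) = -1.3363.
u_2 = a_2 + 1.3363·e_1 = (-0.7143, 1.6429, 0.0714).
‖u_2‖ = 1.7928, so e_2 = (-0.3984, 0.9163, 0.0398).

e_2 = (-0.3984, 0.9163, 0.0398)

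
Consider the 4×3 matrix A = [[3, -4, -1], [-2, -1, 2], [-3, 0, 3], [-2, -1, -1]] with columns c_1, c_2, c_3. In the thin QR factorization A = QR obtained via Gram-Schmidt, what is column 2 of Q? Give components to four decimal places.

e_2 = (-0.7806, -0.4098, -0.2342, -0.4098)

c_1 = (3, -2, -3, -2); ‖c_1‖ = 5.0990, so e_1 = (0.5883, -0.3922, -0.5883, -0.3922).
e_1·c_2 = 0.5883·(-4) + (-0.3922)·(-1) + (-0.5883)·0 + (-0.3922)·(-1) = -1.5689.
u_2 = c_2 + 1.5689·e_1 = (-3.0769, -1.6154, -0.9231, -1.6154).
‖u_2‖ = 3.9419, so e_2 = (-0.7806, -0.4098, -0.2342, -0.4098).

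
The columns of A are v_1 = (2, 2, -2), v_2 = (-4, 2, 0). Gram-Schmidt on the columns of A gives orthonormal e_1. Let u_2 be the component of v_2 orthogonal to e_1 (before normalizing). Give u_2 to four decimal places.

u_2 = (-3.3333, 2.6667, -0.6667)

e_1 = v_1/‖v_1‖ = (2, 2, -2)/3.4641 = (0.5774, 0.5774, -0.5774).
r_{12} = e_1·v_2 = -1.1547.
u_2 = v_2 + 1.1547·e_1 = (-3.3333, 2.6667, -0.6667).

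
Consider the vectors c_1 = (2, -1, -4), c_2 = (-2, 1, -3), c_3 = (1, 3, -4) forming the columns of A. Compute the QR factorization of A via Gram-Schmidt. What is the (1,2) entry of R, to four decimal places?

r_{12} = 1.5275

q_1 = c_1/‖c_1‖ = (2, -1, -4)/4.5826 = (0.4364, -0.2182, -0.8729).
r_{12} = q_1·c_2 = 1.5275.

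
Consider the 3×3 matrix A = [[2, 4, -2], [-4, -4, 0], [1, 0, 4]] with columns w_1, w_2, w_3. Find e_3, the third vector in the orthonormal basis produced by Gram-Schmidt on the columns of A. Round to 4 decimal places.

e_3 = (0.4082, 0.4082, 0.8165)

e_1 = w_1/‖w_1‖ = (2, -4, 1)/4.5826 = (0.4364, -0.8729, 0.2182).
r_{12} = e_1·w_2 = 5.2372.
u_2 = w_2 − 5.2372·e_1 = (1.7143, 0.5714, -1.1429).
‖u_2‖ = 2.1381, so e_2 = (0.8018, 0.2673, -0.5345).
r_{13} = e_1·w_3 = 0.0000; r_{23} = e_2·w_3 = -3.7417.
u_3 = w_3 + 0.0000·e_1 + 3.7417·e_2 = (1.0000, 1.0000, 2.0000).
‖u_3‖ = 2.4495, so e_3 = (0.4082, 0.4082, 0.8165).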